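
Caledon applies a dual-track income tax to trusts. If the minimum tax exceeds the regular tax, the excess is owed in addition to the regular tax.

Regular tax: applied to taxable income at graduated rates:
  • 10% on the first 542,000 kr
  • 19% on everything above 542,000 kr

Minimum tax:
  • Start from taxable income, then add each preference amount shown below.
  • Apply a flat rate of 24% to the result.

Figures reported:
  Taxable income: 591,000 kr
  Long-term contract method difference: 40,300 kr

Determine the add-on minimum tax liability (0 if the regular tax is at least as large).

Regular tax:
  542,000 kr × 10% = 54,200 kr
  49,000 kr × 19% = 9,310 kr
  → 63,510 kr

Minimum tax:
  Adjusted income: 591,000 kr + 40,300 kr = 631,300 kr
  631,300 kr × 24% = 151,512 kr

Excess of minimum tax over regular tax: 151,512 kr − 63,510 kr = 88,002 kr.

88,002 kr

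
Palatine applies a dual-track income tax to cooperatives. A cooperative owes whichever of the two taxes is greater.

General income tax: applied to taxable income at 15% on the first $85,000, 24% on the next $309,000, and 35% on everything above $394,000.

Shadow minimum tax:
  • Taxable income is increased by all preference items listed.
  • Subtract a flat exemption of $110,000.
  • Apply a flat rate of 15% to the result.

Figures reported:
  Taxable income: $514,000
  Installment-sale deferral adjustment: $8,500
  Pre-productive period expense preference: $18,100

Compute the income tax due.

Shadow minimum tax:
  Adjusted income: $514,000 + $8,500 + $18,100 = $540,600
  Less exemption $110,000 → base $430,600
  $430,600 × 15% = $64,590

General income tax:
  $85,000 × 15% = $12,750
  $309,000 × 24% = $74,160
  $120,000 × 35% = $42,000
  → $128,910

$128,910 > $64,590, so the general income tax governs.

$128,910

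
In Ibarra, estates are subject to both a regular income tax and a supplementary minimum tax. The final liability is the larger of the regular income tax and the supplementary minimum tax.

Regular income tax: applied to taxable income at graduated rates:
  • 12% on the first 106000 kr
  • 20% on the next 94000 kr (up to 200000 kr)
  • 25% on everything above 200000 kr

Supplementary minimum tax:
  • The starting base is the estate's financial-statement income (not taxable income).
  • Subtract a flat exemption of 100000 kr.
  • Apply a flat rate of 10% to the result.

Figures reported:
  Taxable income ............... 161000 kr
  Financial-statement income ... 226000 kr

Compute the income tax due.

23720 kr

Regular income tax:
  106000 kr × 12% = 12720 kr
  55000 kr × 20% = 11000 kr
  → 23720 kr

Supplementary minimum tax:
  Base (financial-statement income): 226000 kr
  Less exemption 100000 kr → base 126000 kr
  126000 kr × 10% = 12600 kr

23720 kr > 12600 kr, so the regular income tax governs.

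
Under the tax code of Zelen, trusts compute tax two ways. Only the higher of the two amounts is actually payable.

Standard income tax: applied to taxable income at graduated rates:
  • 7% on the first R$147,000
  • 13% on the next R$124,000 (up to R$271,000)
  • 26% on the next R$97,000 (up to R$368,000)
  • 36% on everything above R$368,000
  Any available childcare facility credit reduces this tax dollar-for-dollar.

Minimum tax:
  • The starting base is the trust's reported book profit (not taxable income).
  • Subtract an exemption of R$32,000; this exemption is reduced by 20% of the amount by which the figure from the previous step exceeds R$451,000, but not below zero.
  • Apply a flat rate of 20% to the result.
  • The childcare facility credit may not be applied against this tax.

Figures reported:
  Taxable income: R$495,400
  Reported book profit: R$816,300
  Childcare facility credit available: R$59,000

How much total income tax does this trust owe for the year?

R$163,260

Standard income tax:
  R$147,000 × 7% = R$10,290
  R$124,000 × 13% = R$16,120
  R$97,000 × 26% = R$25,220
  R$127,400 × 36% = R$45,864
  → R$97,494
  Less childcare facility credit R$59,000 → R$38,494

Minimum tax:
  Base (reported book profit): R$816,300
  Exemption: 20% × (R$816,300 − R$451,000) = R$73,060 ≥ R$32,000, so the exemption is fully phased out
  Base: R$816,300 − R$0 = R$816,300
  R$816,300 × 20% = R$163,260

R$163,260 > R$38,494, so the minimum tax is the binding amount.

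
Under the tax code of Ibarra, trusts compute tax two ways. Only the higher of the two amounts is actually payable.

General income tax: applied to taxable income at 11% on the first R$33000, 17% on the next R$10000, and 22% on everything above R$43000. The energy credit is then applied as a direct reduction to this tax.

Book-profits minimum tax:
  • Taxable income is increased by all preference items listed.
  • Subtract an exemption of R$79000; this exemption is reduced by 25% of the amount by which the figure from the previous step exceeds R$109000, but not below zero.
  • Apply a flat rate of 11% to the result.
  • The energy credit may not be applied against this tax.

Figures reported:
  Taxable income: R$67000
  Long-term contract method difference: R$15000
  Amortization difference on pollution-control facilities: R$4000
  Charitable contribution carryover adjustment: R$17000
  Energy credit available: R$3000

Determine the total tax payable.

R$7610

Book-profits minimum tax:
  Adjusted income: R$67000 + R$15000 + R$4000 + R$17000 = R$103000
  Exemption: R$103000 ≤ R$109000, so full R$79000 applies
  Base: R$103000 − R$79000 = R$24000
  R$24000 × 11% = R$2640

General income tax:
  R$33000 × 11% = R$3630
  R$10000 × 17% = R$1700
  R$24000 × 22% = R$5280
  → R$10610
  Less energy credit R$3000 → R$7610

R$7610 > R$2640, so the general income tax governs.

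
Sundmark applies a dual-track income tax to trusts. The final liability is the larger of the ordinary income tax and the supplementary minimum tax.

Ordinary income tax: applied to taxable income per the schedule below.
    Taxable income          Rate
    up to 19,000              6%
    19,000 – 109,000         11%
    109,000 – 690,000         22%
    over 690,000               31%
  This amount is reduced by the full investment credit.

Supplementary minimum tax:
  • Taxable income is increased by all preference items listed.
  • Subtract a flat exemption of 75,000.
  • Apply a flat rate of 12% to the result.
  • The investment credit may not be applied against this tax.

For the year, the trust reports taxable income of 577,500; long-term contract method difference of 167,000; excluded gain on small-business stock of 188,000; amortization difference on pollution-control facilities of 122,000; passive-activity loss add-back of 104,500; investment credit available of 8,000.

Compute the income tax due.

130,080

Supplementary minimum tax:
  Adjusted income: 577,500 + 167,000 + 188,000 + 122,000 + 104,500 = 1,159,000
  Less exemption 75,000 → base 1,084,000
  1,084,000 × 12% = 130,080

Ordinary income tax:
  19,000 × 6% = 1,140
  90,000 × 11% = 9,900
  468,500 × 22% = 103,070
  → 114,110
  Less investment credit 8,000 → 106,110

130,080 > 106,110, so the supplementary minimum tax is the binding amount.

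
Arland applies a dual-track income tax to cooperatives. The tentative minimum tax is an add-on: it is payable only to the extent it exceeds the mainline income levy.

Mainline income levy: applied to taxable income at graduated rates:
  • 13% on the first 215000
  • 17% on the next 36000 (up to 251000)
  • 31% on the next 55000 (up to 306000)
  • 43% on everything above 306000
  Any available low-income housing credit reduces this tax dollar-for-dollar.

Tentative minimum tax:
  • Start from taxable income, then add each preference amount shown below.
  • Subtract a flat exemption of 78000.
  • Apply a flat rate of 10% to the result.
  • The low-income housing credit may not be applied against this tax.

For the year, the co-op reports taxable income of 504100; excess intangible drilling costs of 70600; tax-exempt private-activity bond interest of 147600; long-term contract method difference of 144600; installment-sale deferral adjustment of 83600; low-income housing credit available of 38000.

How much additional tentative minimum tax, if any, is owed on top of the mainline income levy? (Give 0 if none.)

0

Mainline income levy:
  215000 × 13% = 27950
  36000 × 17% = 6120
  55000 × 31% = 17050
  198100 × 43% = 85183
  → 136303
  Less low-income housing credit 38000 → 98303

Tentative minimum tax:
  Adjusted income: 504100 + 70600 + 147600 + 144600 + 83600 = 950500
  Less exemption 78000 → base 872500
  872500 × 10% = 87250

87250 ≤ 98303, so no add-on is due.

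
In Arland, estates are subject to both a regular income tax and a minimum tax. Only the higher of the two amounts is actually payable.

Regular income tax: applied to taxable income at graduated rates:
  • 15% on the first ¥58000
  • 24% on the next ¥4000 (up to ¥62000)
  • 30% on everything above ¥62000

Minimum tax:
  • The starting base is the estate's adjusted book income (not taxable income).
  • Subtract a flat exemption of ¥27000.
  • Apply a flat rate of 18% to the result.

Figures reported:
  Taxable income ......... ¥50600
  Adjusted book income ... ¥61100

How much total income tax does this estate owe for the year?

¥7590

Minimum tax:
  Base (adjusted book income): ¥61100
  Less exemption ¥27000 → base ¥34100
  ¥34100 × 18% = ¥6138

Regular income tax:
  ¥50600 × 15% = ¥7590

¥7590 > ¥6138, so the regular income tax governs.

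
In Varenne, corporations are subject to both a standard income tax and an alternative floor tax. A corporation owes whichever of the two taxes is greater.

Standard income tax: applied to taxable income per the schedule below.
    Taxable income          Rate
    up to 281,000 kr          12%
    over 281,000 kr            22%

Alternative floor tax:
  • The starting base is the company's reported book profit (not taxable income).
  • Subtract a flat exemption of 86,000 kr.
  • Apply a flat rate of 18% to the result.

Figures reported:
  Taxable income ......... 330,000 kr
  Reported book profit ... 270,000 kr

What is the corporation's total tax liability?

44,500 kr

Standard income tax:
  281,000 kr × 12% = 33,720 kr
  49,000 kr × 22% = 10,780 kr
  → 44,500 kr

Alternative floor tax:
  Base (reported book profit): 270,000 kr
  Less exemption 86,000 kr → base 184,000 kr
  184,000 kr × 18% = 33,120 kr

44,500 kr > 33,120 kr, so the standard income tax governs.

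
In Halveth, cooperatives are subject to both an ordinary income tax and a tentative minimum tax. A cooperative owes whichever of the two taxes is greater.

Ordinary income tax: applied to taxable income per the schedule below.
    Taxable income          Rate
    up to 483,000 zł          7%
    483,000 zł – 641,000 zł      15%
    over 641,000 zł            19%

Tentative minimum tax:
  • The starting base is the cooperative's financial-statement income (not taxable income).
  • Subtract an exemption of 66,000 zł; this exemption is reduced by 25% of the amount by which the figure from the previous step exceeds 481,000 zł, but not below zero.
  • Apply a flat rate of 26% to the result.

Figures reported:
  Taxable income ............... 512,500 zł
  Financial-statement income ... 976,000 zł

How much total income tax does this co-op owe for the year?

253,760 zł

Ordinary income tax:
  483,000 zł × 7% = 33,810 zł
  29,500 zł × 15% = 4,425 zł
  → 38,235 zł

Tentative minimum tax:
  Base (financial-statement income): 976,000 zł
  Exemption: 25% × (976,000 zł − 481,000 zł) = 123,750 zł ≥ 66,000 zł, so the exemption is fully phased out
  Base: 976,000 zł − 0 zł = 976,000 zł
  976,000 zł × 26% = 253,760 zł

253,760 zł > 38,235 zł, so the tentative minimum tax is the binding amount.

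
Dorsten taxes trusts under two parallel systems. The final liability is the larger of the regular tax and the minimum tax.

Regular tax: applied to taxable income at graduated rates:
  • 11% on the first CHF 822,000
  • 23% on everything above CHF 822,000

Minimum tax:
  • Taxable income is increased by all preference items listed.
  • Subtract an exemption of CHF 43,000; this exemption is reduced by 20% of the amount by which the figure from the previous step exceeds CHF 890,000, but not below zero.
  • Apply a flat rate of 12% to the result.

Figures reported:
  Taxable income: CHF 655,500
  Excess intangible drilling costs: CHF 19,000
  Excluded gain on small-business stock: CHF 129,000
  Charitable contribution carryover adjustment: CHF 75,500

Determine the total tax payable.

Minimum tax:
  Adjusted income: CHF 655,500 + CHF 19,000 + CHF 129,000 + CHF 75,500 = CHF 879,000
  Exemption: CHF 879,000 ≤ CHF 890,000, so full CHF 43,000 applies
  Base: CHF 879,000 − CHF 43,000 = CHF 836,000
  CHF 836,000 × 12% = CHF 100,320

Regular tax:
  CHF 655,500 × 11% = CHF 72,105

CHF 100,320 > CHF 72,105, so the minimum tax is the binding amount.

CHF 100,320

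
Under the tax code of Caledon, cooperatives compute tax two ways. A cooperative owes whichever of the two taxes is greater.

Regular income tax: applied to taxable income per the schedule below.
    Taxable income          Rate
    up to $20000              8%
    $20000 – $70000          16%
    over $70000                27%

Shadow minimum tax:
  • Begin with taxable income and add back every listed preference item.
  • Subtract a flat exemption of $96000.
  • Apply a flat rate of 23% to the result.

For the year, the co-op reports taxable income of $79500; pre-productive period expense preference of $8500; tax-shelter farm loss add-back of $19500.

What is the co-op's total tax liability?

Regular income tax:
  $20000 × 8% = $1600
  $50000 × 16% = $8000
  $9500 × 27% = $2565
  → $12165

Shadow minimum tax:
  Adjusted income: $79500 + $8500 + $19500 = $107500
  Less exemption $96000 → base $11500
  $11500 × 23% = $2645

$12165 > $2645, so the regular income tax governs.

$12165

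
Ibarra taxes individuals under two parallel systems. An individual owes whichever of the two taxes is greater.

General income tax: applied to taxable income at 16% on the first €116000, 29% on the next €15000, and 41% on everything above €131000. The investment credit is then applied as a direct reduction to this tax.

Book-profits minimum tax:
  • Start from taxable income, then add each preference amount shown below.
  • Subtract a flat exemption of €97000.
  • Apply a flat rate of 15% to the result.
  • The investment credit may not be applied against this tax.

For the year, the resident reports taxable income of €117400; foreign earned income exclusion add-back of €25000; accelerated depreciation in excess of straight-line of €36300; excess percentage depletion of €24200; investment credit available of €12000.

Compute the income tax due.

€15885

General income tax:
  €116000 × 16% = €18560
  €1400 × 29% = €406
  → €18966
  Less investment credit €12000 → €6966

Book-profits minimum tax:
  Adjusted income: €117400 + €25000 + €36300 + €24200 = €202900
  Less exemption €97000 → base €105900
  €105900 × 15% = €15885

€15885 > €6966, so the book-profits minimum tax is the binding amount.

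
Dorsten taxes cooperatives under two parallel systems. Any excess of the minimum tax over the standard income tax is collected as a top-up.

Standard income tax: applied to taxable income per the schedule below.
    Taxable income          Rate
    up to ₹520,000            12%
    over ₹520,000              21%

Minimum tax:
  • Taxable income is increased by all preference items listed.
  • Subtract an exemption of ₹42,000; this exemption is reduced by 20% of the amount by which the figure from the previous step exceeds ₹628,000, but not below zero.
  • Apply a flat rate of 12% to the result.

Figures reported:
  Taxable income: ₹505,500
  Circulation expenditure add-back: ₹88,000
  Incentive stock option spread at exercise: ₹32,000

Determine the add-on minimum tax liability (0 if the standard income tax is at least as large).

₹9,360

Standard income tax:
  ₹505,500 × 12% = ₹60,660

Minimum tax:
  Adjusted income: ₹505,500 + ₹88,000 + ₹32,000 = ₹625,500
  Exemption: ₹625,500 ≤ ₹628,000, so full ₹42,000 applies
  Base: ₹625,500 − ₹42,000 = ₹583,500
  ₹583,500 × 12% = ₹70,020

Excess of minimum tax over standard income tax: ₹70,020 − ₹60,660 = ₹9,360.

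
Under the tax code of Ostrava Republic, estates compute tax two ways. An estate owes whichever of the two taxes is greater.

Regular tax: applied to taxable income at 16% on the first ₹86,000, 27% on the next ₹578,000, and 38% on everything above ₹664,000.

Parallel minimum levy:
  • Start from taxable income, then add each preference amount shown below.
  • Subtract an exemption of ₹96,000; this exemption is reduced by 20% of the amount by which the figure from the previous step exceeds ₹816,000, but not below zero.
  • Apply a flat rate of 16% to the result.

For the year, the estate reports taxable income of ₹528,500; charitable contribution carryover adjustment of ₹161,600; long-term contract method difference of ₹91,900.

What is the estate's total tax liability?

₹133,235

Regular tax:
  ₹86,000 × 16% = ₹13,760
  ₹442,500 × 27% = ₹119,475
  → ₹133,235

Parallel minimum levy:
  Adjusted income: ₹528,500 + ₹161,600 + ₹91,900 = ₹782,000
  Exemption: ₹782,000 ≤ ₹816,000, so full ₹96,000 applies
  Base: ₹782,000 − ₹96,000 = ₹686,000
  ₹686,000 × 16% = ₹109,760

₹133,235 > ₹109,760, so the regular tax governs.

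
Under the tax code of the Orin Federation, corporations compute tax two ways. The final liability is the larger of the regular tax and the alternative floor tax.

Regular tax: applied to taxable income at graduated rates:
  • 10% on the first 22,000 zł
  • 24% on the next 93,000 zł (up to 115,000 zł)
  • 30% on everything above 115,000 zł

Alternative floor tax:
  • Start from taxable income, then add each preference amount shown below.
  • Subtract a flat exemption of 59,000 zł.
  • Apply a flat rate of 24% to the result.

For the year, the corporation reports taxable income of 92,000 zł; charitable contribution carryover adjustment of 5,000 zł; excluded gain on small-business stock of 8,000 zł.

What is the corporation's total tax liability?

Regular tax:
  22,000 zł × 10% = 2,200 zł
  70,000 zł × 24% = 16,800 zł
  → 19,000 zł

Alternative floor tax:
  Adjusted income: 92,000 zł + 5,000 zł + 8,000 zł = 105,000 zł
  Less exemption 59,000 zł → base 46,000 zł
  46,000 zł × 24% = 11,040 zł

19,000 zł > 11,040 zł, so the regular tax governs.

19,000 zł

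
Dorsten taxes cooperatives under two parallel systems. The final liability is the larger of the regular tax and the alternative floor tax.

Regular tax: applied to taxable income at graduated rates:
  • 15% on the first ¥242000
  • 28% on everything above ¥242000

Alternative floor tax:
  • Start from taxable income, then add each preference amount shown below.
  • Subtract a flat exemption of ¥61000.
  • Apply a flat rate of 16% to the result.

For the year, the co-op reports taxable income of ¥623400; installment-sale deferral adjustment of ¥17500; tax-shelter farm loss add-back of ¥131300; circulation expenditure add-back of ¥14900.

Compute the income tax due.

Regular tax:
  ¥242000 × 15% = ¥36300
  ¥381400 × 28% = ¥106792
  → ¥143092

Alternative floor tax:
  Adjusted income: ¥623400 + ¥17500 + ¥131300 + ¥14900 = ¥787100
  Less exemption ¥61000 → base ¥726100
  ¥726100 × 16% = ¥116176

¥143092 > ¥116176, so the regular tax governs.

¥143092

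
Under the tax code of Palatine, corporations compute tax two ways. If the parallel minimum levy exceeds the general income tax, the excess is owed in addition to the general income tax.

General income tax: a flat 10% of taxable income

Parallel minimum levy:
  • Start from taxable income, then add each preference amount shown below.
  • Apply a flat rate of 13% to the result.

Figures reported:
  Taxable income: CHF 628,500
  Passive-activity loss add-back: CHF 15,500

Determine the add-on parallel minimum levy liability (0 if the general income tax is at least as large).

Parallel minimum levy:
  Adjusted income: CHF 628,500 + CHF 15,500 = CHF 644,000
  CHF 644,000 × 13% = CHF 83,720

General income tax:
  CHF 628,500 × 10% = CHF 62,850

Excess of parallel minimum levy over general income tax: CHF 83,720 − CHF 62,850 = CHF 20,870.

CHF 20,870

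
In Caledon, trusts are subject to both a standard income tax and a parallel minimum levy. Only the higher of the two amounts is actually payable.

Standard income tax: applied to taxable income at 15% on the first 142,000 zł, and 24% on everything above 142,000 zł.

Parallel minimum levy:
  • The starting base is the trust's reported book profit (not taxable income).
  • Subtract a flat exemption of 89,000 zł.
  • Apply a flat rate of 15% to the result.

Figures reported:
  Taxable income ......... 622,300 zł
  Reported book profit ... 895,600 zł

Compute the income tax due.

Parallel minimum levy:
  Base (reported book profit): 895,600 zł
  Less exemption 89,000 zł → base 806,600 zł
  806,600 zł × 15% = 120,990 zł

Standard income tax:
  142,000 zł × 15% = 21,300 zł
  480,300 zł × 24% = 115,272 zł
  → 136,572 zł

136,572 zł > 120,990 zł, so the standard income tax governs.

136,572 zł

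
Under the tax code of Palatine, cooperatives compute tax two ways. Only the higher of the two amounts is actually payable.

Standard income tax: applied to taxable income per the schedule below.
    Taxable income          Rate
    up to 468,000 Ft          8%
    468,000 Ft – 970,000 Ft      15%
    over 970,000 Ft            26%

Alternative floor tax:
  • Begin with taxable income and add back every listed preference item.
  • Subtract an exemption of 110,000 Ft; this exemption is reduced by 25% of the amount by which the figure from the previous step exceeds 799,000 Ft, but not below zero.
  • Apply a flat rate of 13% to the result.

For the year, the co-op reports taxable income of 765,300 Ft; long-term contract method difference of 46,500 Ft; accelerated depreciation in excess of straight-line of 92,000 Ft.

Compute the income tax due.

106,600 Ft

Standard income tax:
  468,000 Ft × 8% = 37,440 Ft
  297,300 Ft × 15% = 44,595 Ft
  → 82,035 Ft

Alternative floor tax:
  Adjusted income: 765,300 Ft + 46,500 Ft + 92,000 Ft = 903,800 Ft
  Exemption: 110,000 Ft − 25% × (903,800 Ft − 799,000 Ft) = 110,000 Ft − 26,200 Ft = 83,800 Ft
  Base: 903,800 Ft − 83,800 Ft = 820,000 Ft
  820,000 Ft × 13% = 106,600 Ft

106,600 Ft > 82,035 Ft, so the alternative floor tax is the binding amount.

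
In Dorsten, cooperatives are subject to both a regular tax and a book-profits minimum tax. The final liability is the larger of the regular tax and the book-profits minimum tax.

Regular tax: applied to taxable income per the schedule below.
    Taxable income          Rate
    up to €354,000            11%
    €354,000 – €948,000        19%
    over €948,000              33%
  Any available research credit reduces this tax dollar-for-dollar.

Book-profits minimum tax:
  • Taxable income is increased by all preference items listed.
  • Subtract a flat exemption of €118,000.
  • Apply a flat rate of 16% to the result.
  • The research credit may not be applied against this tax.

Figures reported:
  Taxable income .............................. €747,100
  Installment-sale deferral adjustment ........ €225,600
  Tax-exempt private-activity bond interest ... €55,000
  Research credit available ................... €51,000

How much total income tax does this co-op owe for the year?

€145,552

Regular tax:
  €354,000 × 11% = €38,940
  €393,100 × 19% = €74,689
  → €113,629
  Less research credit €51,000 → €62,629

Book-profits minimum tax:
  Adjusted income: €747,100 + €225,600 + €55,000 = €1,027,700
  Less exemption €118,000 → base €909,700
  €909,700 × 16% = €145,552

€145,552 > €62,629, so the book-profits minimum tax is the binding amount.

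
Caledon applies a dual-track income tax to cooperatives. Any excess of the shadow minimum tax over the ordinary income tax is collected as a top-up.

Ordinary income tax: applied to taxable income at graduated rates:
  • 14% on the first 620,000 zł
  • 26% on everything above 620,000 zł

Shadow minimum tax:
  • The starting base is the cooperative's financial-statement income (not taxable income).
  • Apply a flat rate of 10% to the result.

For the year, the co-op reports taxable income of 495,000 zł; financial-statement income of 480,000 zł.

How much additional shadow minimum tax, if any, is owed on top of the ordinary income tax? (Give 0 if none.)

Ordinary income tax:
  495,000 zł × 14% = 69,300 zł

Shadow minimum tax:
  Base (financial-statement income): 480,000 zł
  480,000 zł × 10% = 48,000 zł

48,000 zł ≤ 69,300 zł, so no add-on is due.

0 zł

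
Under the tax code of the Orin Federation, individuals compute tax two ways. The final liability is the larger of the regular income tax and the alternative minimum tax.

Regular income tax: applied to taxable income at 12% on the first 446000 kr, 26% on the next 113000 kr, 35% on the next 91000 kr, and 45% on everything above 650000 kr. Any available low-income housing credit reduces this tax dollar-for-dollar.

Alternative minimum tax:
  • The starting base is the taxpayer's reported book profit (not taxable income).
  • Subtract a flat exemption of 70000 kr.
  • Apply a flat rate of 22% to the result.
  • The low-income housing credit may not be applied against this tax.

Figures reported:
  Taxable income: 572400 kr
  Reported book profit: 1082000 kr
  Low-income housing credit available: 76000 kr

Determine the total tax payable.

Regular income tax:
  446000 kr × 12% = 53520 kr
  113000 kr × 26% = 29380 kr
  13400 kr × 35% = 4690 kr
  → 87590 kr
  Less low-income housing credit 76000 kr → 11590 kr

Alternative minimum tax:
  Base (reported book profit): 1082000 kr
  Less exemption 70000 kr → base 1012000 kr
  1012000 kr × 22% = 222640 kr

222640 kr > 11590 kr, so the alternative minimum tax is the binding amount.

222640 kr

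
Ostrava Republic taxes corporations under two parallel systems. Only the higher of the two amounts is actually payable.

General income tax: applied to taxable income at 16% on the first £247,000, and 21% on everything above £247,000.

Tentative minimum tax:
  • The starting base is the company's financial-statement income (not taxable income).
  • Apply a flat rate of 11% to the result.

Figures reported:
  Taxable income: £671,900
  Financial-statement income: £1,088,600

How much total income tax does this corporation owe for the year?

£128,749

Tentative minimum tax:
  Base (financial-statement income): £1,088,600
  £1,088,600 × 11% = £119,746

General income tax:
  £247,000 × 16% = £39,520
  £424,900 × 21% = £89,229
  → £128,749

£128,749 > £119,746, so the general income tax governs.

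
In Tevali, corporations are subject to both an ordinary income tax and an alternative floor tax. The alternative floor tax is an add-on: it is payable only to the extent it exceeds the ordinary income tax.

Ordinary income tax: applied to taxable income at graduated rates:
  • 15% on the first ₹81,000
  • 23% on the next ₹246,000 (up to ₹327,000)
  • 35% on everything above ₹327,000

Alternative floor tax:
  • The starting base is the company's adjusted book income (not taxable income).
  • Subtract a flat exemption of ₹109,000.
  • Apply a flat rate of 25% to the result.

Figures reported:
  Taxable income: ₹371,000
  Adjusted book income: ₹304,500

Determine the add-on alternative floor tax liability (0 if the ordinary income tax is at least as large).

Ordinary income tax:
  ₹81,000 × 15% = ₹12,150
  ₹246,000 × 23% = ₹56,580
  ₹44,000 × 35% = ₹15,400
  → ₹84,130

Alternative floor tax:
  Base (adjusted book income): ₹304,500
  Less exemption ₹109,000 → base ₹195,500
  ₹195,500 × 25% = ₹48,875

₹48,875 ≤ ₹84,130, so no add-on is due.

₹0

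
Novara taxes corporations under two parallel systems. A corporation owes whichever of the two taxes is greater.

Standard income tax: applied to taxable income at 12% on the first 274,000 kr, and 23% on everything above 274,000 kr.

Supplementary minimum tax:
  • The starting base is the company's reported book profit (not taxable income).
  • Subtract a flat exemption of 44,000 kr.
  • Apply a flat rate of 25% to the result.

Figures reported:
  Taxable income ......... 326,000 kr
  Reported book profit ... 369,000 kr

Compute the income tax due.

81,250 kr

Standard income tax:
  274,000 kr × 12% = 32,880 kr
  52,000 kr × 23% = 11,960 kr
  → 44,840 kr

Supplementary minimum tax:
  Base (reported book profit): 369,000 kr
  Less exemption 44,000 kr → base 325,000 kr
  325,000 kr × 25% = 81,250 kr

81,250 kr > 44,840 kr, so the supplementary minimum tax is the binding amount.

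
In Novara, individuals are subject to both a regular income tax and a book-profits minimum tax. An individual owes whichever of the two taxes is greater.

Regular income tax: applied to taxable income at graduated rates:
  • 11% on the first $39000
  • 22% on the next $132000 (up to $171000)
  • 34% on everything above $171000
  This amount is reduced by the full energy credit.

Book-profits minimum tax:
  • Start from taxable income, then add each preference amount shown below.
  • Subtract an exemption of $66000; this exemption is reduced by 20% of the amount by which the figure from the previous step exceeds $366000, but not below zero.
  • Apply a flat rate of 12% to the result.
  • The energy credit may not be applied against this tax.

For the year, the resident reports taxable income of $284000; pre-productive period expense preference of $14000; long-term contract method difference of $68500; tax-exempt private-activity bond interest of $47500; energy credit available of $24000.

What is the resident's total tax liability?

$47750

Regular income tax:
  $39000 × 11% = $4290
  $132000 × 22% = $29040
  $113000 × 34% = $38420
  → $71750
  Less energy credit $24000 → $47750

Book-profits minimum tax:
  Adjusted income: $284000 + $14000 + $68500 + $47500 = $414000
  Exemption: $66000 − 20% × ($414000 − $366000) = $66000 − $9600 = $56400
  Base: $414000 − $56400 = $357600
  $357600 × 12% = $42912

$47750 > $42912, so the regular income tax governs.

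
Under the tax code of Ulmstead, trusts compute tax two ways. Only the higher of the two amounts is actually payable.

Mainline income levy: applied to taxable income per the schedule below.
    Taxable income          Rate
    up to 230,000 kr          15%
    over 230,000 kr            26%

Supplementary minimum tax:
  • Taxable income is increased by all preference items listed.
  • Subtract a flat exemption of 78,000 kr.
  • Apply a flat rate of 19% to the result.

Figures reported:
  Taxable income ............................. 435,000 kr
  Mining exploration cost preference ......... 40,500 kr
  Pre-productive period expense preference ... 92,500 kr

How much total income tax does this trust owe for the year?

Mainline income levy:
  230,000 kr × 15% = 34,500 kr
  205,000 kr × 26% = 53,300 kr
  → 87,800 kr

Supplementary minimum tax:
  Adjusted income: 435,000 kr + 40,500 kr + 92,500 kr = 568,000 kr
  Less exemption 78,000 kr → base 490,000 kr
  490,000 kr × 19% = 93,100 kr

93,100 kr > 87,800 kr, so the supplementary minimum tax is the binding amount.

93,100 kr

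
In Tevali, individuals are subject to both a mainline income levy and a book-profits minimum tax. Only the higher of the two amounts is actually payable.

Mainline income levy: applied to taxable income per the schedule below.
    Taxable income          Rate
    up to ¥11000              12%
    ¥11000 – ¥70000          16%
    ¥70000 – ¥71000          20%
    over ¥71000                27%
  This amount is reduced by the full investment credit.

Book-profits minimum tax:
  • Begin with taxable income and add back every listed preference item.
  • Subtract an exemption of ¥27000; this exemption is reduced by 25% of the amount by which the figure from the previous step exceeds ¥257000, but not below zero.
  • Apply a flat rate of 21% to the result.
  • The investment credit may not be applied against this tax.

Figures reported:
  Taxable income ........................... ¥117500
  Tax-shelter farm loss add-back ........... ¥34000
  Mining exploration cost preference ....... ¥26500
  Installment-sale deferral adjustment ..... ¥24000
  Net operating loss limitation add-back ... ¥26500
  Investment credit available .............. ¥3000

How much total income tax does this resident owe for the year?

Mainline income levy:
  ¥11000 × 12% = ¥1320
  ¥59000 × 16% = ¥9440
  ¥1000 × 20% = ¥200
  ¥46500 × 27% = ¥12555
  → ¥23515
  Less investment credit ¥3000 → ¥20515

Book-profits minimum tax:
  Adjusted income: ¥117500 + ¥34000 + ¥26500 + ¥24000 + ¥26500 = ¥228500
  Exemption: ¥228500 ≤ ¥257000, so full ¥27000 applies
  Base: ¥228500 − ¥27000 = ¥201500
  ¥201500 × 21% = ¥42315

¥42315 > ¥20515, so the book-profits minimum tax is the binding amount.

¥42315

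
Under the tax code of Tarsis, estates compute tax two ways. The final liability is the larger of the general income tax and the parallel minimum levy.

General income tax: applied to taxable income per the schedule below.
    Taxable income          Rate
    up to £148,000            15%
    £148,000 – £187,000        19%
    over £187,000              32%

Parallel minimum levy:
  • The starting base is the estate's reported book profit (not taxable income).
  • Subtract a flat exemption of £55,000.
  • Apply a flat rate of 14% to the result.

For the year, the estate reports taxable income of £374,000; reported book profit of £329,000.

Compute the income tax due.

£89,450

General income tax:
  £148,000 × 15% = £22,200
  £39,000 × 19% = £7,410
  £187,000 × 32% = £59,840
  → £89,450

Parallel minimum levy:
  Base (reported book profit): £329,000
  Less exemption £55,000 → base £274,000
  £274,000 × 14% = £38,360

£89,450 > £38,360, so the general income tax governs.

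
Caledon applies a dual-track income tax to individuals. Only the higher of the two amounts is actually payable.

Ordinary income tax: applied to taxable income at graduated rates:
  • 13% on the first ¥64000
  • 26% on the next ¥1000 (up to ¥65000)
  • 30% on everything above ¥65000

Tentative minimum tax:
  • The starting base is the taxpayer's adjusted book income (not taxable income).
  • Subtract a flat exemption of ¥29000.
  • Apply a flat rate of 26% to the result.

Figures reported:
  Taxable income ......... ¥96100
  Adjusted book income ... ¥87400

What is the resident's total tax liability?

Ordinary income tax:
  ¥64000 × 13% = ¥8320
  ¥1000 × 26% = ¥260
  ¥31100 × 30% = ¥9330
  → ¥17910

Tentative minimum tax:
  Base (adjusted book income): ¥87400
  Less exemption ¥29000 → base ¥58400
  ¥58400 × 26% = ¥15184

¥17910 > ¥15184, so the ordinary income tax governs.

¥17910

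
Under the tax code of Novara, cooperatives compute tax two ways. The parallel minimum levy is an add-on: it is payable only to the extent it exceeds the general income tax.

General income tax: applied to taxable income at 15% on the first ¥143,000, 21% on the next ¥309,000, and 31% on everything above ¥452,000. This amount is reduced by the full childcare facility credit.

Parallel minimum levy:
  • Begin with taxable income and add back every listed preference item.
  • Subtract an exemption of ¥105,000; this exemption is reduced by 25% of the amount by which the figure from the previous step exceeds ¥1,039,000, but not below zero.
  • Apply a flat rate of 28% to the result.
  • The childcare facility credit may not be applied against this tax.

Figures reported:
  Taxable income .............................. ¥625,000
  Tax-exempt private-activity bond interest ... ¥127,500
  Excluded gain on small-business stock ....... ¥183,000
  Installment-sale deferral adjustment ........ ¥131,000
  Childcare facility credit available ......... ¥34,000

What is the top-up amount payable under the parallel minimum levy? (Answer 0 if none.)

¥165,175

Parallel minimum levy:
  Adjusted income: ¥625,000 + ¥127,500 + ¥183,000 + ¥131,000 = ¥1,066,500
  Exemption: ¥105,000 − 25% × (¥1,066,500 − ¥1,039,000) = ¥105,000 − ¥6,875 = ¥98,125
  Base: ¥1,066,500 − ¥98,125 = ¥968,375
  ¥968,375 × 28% = ¥271,145

General income tax:
  ¥143,000 × 15% = ¥21,450
  ¥309,000 × 21% = ¥64,890
  ¥173,000 × 31% = ¥53,630
  → ¥139,970
  Less childcare facility credit ¥34,000 → ¥105,970

Excess of parallel minimum levy over general income tax: ¥271,145 − ¥105,970 = ¥165,175.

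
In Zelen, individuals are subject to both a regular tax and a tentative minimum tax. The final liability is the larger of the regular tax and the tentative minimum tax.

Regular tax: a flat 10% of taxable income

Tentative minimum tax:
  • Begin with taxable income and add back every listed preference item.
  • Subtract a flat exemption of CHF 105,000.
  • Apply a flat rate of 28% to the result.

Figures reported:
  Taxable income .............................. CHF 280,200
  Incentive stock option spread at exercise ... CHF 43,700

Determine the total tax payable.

Regular tax:
  CHF 280,200 × 10% = CHF 28,020

Tentative minimum tax:
  Adjusted income: CHF 280,200 + CHF 43,700 = CHF 323,900
  Less exemption CHF 105,000 → base CHF 218,900
  CHF 218,900 × 28% = CHF 61,292

CHF 61,292 > CHF 28,020, so the tentative minimum tax is the binding amount.

CHF 61,292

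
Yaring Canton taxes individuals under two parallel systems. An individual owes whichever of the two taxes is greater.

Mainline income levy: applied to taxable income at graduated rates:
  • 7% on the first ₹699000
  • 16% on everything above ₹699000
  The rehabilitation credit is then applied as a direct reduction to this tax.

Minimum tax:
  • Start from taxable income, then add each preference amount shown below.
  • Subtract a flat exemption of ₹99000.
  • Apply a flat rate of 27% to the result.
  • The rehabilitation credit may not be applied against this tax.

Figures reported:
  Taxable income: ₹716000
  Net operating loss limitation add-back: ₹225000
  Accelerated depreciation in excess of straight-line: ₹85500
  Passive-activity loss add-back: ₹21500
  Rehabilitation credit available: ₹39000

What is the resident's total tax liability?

Minimum tax:
  Adjusted income: ₹716000 + ₹225000 + ₹85500 + ₹21500 = ₹1048000
  Less exemption ₹99000 → base ₹949000
  ₹949000 × 27% = ₹256230

Mainline income levy:
  ₹699000 × 7% = ₹48930
  ₹17000 × 16% = ₹2720
  → ₹51650
  Less rehabilitation credit ₹39000 → ₹12650

₹256230 > ₹12650, so the minimum tax is the binding amount.

₹256230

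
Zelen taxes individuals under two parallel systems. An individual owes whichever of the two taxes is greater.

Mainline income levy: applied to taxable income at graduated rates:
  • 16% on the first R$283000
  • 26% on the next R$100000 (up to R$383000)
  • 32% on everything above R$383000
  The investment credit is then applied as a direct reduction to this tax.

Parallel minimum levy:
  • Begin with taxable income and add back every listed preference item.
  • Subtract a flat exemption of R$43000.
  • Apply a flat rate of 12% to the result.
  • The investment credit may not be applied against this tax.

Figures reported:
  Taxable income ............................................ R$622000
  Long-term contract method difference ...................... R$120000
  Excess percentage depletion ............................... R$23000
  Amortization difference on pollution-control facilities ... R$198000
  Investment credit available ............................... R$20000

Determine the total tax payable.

R$127760

Mainline income levy:
  R$283000 × 16% = R$45280
  R$100000 × 26% = R$26000
  R$239000 × 32% = R$76480
  → R$147760
  Less investment credit R$20000 → R$127760

Parallel minimum levy:
  Adjusted income: R$622000 + R$120000 + R$23000 + R$198000 = R$963000
  Less exemption R$43000 → base R$920000
  R$920000 × 12% = R$110400

R$127760 > R$110400, so the mainline income levy governs.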